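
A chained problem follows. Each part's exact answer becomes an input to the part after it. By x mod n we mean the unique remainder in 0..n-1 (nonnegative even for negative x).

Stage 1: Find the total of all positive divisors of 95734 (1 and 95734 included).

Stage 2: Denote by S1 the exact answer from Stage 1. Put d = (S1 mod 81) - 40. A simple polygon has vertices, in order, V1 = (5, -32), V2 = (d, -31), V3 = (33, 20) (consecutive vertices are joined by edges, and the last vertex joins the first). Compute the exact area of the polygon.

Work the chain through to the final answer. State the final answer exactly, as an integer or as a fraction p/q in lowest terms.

Stage 1: 95734 = 2 * 151 * 317; sigma = (1 + 2) * (1 + 151) * (1 + 317) = 3 * 152 * 318 = 145008; answer 145008
Stage 2: S1 = 145008; d = -22; cross terms: (5*-31 - -22*-32)=-859, (-22*20 - 33*-31)=583, (33*-32 - 5*20)=-1156; twice the area = |-1432| = 1432; area = 716; answer 716

716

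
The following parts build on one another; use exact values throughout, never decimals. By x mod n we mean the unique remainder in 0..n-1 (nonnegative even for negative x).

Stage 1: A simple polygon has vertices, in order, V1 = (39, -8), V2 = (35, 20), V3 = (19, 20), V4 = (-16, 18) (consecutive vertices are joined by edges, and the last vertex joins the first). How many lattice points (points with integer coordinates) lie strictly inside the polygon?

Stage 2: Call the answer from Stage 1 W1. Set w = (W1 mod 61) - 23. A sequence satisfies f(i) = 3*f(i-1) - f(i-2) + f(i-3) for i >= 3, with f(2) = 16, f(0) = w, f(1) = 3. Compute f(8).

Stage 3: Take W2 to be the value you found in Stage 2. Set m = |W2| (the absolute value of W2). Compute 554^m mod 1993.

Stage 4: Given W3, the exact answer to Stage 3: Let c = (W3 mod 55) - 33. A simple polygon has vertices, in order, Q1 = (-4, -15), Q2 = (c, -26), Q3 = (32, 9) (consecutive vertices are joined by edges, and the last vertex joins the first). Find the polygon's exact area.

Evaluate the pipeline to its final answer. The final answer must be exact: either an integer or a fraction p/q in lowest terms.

90

Stage 1: cross terms: (39*20 - 35*-8)=1060, (35*20 - 19*20)=320, (19*18 - -16*20)=662, (-16*-8 - 39*18)=-574; twice the area = |1468| = 1468; area = 734; boundary points = 4 + 16 + 1 + 1 = 22; strictly interior points = area - boundary/2 + 1 = 724; answer 724
Stage 2: W1 = 724; w = 30; f(3) = 3*(16) - 1*(3) + 1*(30) = 75; iterating: f(3)=75, f(4)=212, f(5)=577, f(6)=1594, f(7)=4417, f(8)=12234; answer 12234
Stage 3: W2 = 12234; m = 12234; squarings mod 1993: 554^1=554, 554^2=1987, 554^4=36, 554^8=1296, 554^16=1510, 554^32=108, 554^64=1699, 554^128=737, 554^256=1073, 554^512=1368, 554^1024=1990, 554^2048=9, 554^4096=81, 554^8192=582; 554^12234 = 554^2 * 554^8 * 554^64 * 554^128 * 554^256 * 554^512 * 554^1024 * 554^2048 * 554^8192 = 460 (mod 1993); answer 460
Stage 4: W3 = 460; c = -13; cross terms: (-4*-26 - -13*-15)=-91, (-13*9 - 32*-26)=715, (32*-15 - -4*9)=-444; twice the area = |180| = 180; area = 90; answer 90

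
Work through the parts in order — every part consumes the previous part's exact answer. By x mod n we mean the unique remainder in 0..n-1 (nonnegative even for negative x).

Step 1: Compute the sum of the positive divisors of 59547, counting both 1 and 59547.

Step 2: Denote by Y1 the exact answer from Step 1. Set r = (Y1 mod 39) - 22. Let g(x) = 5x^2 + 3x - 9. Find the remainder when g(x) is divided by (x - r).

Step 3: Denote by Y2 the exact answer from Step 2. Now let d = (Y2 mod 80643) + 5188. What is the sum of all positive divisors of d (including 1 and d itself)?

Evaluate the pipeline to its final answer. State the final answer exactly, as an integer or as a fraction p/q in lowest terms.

Step 1: 59547 = 3 * 23 * 863; sigma = (1 + 3) * (1 + 23) * (1 + 863) = 4 * 24 * 864 = 82944; answer 82944
Step 2: Y1 = 82944; r = 8; remainder = value at the root: 5*(8)^2 + 3*(8)^1 - 9 = (320) + (24) + (-9) = 335; answer 335
Step 3: Y2 = 335; d = 5523; 5523 = 3 * 7 * 263; sigma = (1 + 3) * (1 + 7) * (1 + 263) = 4 * 8 * 264 = 8448; answer 8448

8448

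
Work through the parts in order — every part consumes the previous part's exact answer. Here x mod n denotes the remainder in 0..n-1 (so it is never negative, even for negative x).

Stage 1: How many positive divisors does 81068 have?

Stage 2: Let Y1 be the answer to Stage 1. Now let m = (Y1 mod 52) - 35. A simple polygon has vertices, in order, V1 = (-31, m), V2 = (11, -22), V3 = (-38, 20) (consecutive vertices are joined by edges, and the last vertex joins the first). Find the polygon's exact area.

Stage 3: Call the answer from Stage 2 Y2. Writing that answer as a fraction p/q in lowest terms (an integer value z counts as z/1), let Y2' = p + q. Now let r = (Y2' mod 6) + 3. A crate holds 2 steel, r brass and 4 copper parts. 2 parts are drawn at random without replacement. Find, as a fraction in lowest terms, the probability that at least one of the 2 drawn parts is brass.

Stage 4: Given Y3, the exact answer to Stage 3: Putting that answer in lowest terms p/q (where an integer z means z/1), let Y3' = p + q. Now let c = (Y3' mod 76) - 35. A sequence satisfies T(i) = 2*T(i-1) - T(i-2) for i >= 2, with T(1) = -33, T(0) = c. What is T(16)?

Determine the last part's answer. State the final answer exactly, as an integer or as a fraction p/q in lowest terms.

-588

Stage 1: 81068 = 2^2 * 13 * 1559; number of divisors = (2+1) * (1+1) * (1+1) = 12; answer 12
Stage 2: Y1 = 12; m = -23; cross terms: (-31*-22 - 11*-23)=935, (11*20 - -38*-22)=-616, (-38*-23 - -31*20)=1494; twice the area = |1813| = 1813; area = 1813/2; answer 1813/2
Stage 3: Y2 = 1813/2; threaded value p + q = 1815; r = 6; total draws C(12,2) = 66; complement C(6,2) = 15; favorable 66 - 15 = 51; P = 17/22; answer 17/22
Stage 4: Y3 = 17/22; threaded value p + q = 39; c = 4; T(2) = 2*(-33) - 1*(4) = -70; iterating: T(2)=-70, T(3)=-107, T(4)=-144, T(5)=-181, T(6)=-218, T(7)=-255, T(8)=-292, T(9)=-329, T(10)=-366, T(11)=-403, T(12)=-440, T(13)=-477, T(14)=-514, T(15)=-551, T(16)=-588; answer -588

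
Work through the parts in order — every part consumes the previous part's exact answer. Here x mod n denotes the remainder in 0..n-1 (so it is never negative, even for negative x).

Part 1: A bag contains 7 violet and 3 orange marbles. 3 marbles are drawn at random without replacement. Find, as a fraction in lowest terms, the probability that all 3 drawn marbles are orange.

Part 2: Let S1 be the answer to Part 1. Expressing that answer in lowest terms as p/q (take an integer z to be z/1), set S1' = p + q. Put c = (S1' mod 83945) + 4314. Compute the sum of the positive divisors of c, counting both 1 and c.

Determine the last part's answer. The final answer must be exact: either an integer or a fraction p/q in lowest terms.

5328

Part 1: total draws C(10,3) = 120; favorable C(3,3) = 1; P = 1/120; answer 1/120
Part 2: S1 = 1/120; threaded value p + q = 121; c = 4435; 4435 = 5 * 887; sigma = (1 + 5) * (1 + 887) = 6 * 888 = 5328; answer 5328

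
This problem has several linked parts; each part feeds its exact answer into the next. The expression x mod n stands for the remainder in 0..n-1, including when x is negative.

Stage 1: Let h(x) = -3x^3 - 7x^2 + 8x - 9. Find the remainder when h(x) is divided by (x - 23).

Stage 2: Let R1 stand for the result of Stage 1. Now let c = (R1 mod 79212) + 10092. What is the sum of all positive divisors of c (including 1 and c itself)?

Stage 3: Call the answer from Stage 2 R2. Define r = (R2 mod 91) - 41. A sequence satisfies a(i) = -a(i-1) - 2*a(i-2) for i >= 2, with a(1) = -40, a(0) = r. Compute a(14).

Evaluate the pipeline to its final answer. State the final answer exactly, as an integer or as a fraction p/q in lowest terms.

-3658

Stage 1: remainder = value at the root: -3*(23)^3 - 7*(23)^2 + 8*(23)^1 - 9 = (-36501) + (-3703) + (184) + (-9) = -40029; answer -40029
Stage 2: R1 = -40029; c = 49275; 49275 = 3^3 * 5^2 * 73; sigma = (1 + 3 + 9 + 27) * (1 + 5 + 25) * (1 + 73) = 40 * 31 * 74 = 91760; answer 91760
Stage 3: R2 = 91760; r = -9; a(2) = -1*(-40) - 2*(-9) = 58; iterating: a(2)=58, a(3)=22, a(4)=-138, a(5)=94, a(6)=182, a(7)=-370, a(8)=6, a(9)=734, a(10)=-746, a(11)=-722, a(12)=2214, a(13)=-770, a(14)=-3658; answer -3658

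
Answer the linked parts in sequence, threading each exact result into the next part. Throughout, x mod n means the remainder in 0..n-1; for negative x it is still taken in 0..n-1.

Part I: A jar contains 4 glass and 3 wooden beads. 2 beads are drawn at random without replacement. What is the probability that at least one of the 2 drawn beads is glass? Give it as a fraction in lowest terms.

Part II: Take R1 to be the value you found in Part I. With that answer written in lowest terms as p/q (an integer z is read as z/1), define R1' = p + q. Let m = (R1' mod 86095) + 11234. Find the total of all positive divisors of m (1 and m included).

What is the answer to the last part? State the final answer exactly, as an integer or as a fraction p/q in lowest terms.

Part I: total draws C(7,2) = 21; complement C(3,2) = 3; favorable 21 - 3 = 18; P = 6/7; answer 6/7
Part II: R1 = 6/7; threaded value p + q = 13; m = 11247; 11247 = 3 * 23 * 163; sigma = (1 + 3) * (1 + 23) * (1 + 163) = 4 * 24 * 164 = 15744; answer 15744

15744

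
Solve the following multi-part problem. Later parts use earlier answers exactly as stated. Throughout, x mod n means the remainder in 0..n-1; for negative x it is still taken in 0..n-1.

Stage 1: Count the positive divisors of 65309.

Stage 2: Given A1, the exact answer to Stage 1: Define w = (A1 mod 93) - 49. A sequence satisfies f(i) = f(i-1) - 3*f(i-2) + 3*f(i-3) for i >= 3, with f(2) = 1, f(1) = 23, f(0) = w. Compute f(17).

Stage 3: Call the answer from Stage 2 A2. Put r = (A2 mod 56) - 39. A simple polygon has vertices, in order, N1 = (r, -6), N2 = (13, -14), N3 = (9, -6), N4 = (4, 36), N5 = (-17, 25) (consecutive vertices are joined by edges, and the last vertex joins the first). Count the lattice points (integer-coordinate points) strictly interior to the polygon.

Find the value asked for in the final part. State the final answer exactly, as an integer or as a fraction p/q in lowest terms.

641

Stage 1: 65309 is prime, so its only divisors are 1 and 65309; count = 2; answer 2
Stage 2: A1 = 2; w = -47; f(3) = 1*(1) - 3*(23) + 3*(-47) = -209; iterating: f(3)=-209, f(4)=-143, f(5)=487, f(6)=289, f(7)=-1601, f(8)=-1007, f(9)=4663, f(10)=2881, f(11)=-14129, f(12)=-8783, f(13)=42247, f(14)=26209, f(15)=-126881, f(16)=-78767, f(17)=380503; answer 380503
Stage 3: A2 = 380503; r = 0; cross terms: (0*-14 - 13*-6)=78, (13*-6 - 9*-14)=48, (9*36 - 4*-6)=348, (4*25 - -17*36)=712, (-17*-6 - 0*25)=102; twice the area = |1288| = 1288; area = 644; boundary points = 1 + 4 + 1 + 1 + 1 = 8; strictly interior points = area - boundary/2 + 1 = 641; answer 641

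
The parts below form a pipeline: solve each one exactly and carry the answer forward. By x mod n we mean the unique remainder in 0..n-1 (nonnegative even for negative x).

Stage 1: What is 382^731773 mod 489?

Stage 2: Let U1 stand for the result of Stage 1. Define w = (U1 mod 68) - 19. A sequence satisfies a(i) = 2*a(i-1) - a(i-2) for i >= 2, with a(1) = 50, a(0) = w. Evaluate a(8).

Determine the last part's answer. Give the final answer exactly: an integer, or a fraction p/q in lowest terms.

Stage 1: squarings mod 489: 382^1=382, 382^2=202, 382^4=217, 382^8=145, 382^16=487, 382^32=4, 382^64=16, 382^128=256, 382^256=10, 382^512=100, 382^1024=220, 382^2048=478, 382^4096=121, 382^8192=460, 382^16384=352, 382^32768=187, 382^65536=250, 382^131072=397, 382^262144=151, 382^524288=307; 382^731773 = 382^1 * 382^4 * 382^8 * 382^16 * 382^32 * 382^64 * 382^512 * 382^2048 * 382^8192 * 382^65536 * 382^131072 * 382^524288 = 196 (mod 489); answer 196
Stage 2: U1 = 196; w = 41; a(2) = 2*(50) - 1*(41) = 59; iterating: a(2)=59, a(3)=68, a(4)=77, a(5)=86, a(6)=95, a(7)=104, a(8)=113; answer 113

113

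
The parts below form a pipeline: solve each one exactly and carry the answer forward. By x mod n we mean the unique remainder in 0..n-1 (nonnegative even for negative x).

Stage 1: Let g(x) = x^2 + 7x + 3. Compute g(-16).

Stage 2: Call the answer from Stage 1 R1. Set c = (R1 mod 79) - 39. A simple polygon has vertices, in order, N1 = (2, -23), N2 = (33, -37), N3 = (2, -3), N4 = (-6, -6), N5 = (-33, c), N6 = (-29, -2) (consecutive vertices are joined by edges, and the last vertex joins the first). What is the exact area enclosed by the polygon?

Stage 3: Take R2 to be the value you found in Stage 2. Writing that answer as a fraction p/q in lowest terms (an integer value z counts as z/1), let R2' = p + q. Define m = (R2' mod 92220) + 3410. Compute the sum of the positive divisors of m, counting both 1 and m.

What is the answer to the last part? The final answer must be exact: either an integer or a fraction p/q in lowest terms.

6916

Stage 1: 1*(-16)^2 + 7*(-16)^1 + 3 = (256) + (-112) + (3) = 147; answer 147
Stage 2: R1 = 147; c = 29; cross terms: (2*-37 - 33*-23)=685, (33*-3 - 2*-37)=-25, (2*-6 - -6*-3)=-30, (-6*29 - -33*-6)=-372, (-33*-2 - -29*29)=907, (-29*-23 - 2*-2)=671; twice the area = |1836| = 1836; area = 918; answer 918
Stage 3: R2 = 918; threaded value p + q = 919; m = 4329; 4329 = 3^2 * 13 * 37; sigma = (1 + 3 + 9) * (1 + 13) * (1 + 37) = 13 * 14 * 38 = 6916; answer 6916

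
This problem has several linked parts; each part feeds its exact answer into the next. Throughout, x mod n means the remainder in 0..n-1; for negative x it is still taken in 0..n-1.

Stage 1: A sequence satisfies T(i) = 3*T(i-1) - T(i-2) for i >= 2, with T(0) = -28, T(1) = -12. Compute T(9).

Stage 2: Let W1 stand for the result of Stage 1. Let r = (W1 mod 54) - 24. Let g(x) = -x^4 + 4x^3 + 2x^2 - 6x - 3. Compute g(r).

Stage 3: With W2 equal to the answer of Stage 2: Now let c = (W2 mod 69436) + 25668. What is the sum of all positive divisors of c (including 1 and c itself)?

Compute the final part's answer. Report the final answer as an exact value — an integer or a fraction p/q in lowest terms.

129024

Stage 1: T(2) = 3*(-12) - 1*(-28) = -8; iterating: T(2)=-8, T(3)=-12, T(4)=-28, T(5)=-72, T(6)=-188, T(7)=-492, T(8)=-1288, T(9)=-3372; answer -3372
Stage 2: W1 = -3372; r = 6; -1*(6)^4 + 4*(6)^3 + 2*(6)^2 - 6*(6)^1 - 3 = (-1296) + (864) + (72) + (-36) + (-3) = -399; answer -399
Stage 3: W2 = -399; c = 94705; 94705 = 5 * 13 * 31 * 47; sigma = (1 + 5) * (1 + 13) * (1 + 31) * (1 + 47) = 6 * 14 * 32 * 48 = 129024; answer 129024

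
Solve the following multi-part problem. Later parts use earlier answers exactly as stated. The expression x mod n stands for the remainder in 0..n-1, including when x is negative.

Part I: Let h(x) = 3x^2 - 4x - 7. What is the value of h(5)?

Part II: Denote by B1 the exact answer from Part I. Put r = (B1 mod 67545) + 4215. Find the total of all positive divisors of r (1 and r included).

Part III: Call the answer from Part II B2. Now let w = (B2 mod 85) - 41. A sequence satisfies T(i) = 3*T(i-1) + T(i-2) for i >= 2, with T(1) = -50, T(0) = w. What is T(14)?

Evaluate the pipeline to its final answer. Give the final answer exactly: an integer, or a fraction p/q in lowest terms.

-256405471

Part I: 3*(5)^2 - 4*(5)^1 - 7 = (75) + (-20) + (-7) = 48; answer 48
Part II: B1 = 48; r = 4263; 4263 = 3 * 7^2 * 29; sigma = (1 + 3) * (1 + 7 + 49) * (1 + 29) = 4 * 57 * 30 = 6840; answer 6840
Part III: B2 = 6840; w = -1; T(2) = 3*(-50) + 1*(-1) = -151; iterating: T(2)=-151, T(3)=-503, T(4)=-1660, T(5)=-5483, T(6)=-18109, T(7)=-59810, T(8)=-197539, T(9)=-652427, T(10)=-2154820, T(11)=-7116887, T(12)=-23505481, T(13)=-77633330, T(14)=-256405471; answer -256405471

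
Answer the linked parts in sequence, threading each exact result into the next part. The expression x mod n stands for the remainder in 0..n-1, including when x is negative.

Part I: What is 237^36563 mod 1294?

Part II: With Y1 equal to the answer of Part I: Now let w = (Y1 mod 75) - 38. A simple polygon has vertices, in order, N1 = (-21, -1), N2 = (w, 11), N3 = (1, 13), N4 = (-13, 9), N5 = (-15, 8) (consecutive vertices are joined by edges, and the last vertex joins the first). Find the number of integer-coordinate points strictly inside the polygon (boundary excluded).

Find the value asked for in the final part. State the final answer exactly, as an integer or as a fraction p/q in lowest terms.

162

Part I: squarings mod 1294: 237^1=237, 237^2=527, 237^4=813, 237^8=1029, 237^16=349, 237^32=165, 237^64=51, 237^128=13, 237^256=169, 237^512=93, 237^1024=885, 237^2048=355, 237^4096=507, 237^8192=837, 237^16384=515, 237^32768=1249; 237^36563 = 237^1 * 237^2 * 237^16 * 237^64 * 237^128 * 237^512 * 237^1024 * 237^2048 * 237^32768 = 51 (mod 1294); answer 51
Part II: Y1 = 51; w = 13; cross terms: (-21*11 - 13*-1)=-218, (13*13 - 1*11)=158, (1*9 - -13*13)=178, (-13*8 - -15*9)=31, (-15*-1 - -21*8)=183; twice the area = |332| = 332; area = 166; boundary points = 2 + 2 + 2 + 1 + 3 = 10; strictly interior points = area - boundary/2 + 1 = 162; answer 162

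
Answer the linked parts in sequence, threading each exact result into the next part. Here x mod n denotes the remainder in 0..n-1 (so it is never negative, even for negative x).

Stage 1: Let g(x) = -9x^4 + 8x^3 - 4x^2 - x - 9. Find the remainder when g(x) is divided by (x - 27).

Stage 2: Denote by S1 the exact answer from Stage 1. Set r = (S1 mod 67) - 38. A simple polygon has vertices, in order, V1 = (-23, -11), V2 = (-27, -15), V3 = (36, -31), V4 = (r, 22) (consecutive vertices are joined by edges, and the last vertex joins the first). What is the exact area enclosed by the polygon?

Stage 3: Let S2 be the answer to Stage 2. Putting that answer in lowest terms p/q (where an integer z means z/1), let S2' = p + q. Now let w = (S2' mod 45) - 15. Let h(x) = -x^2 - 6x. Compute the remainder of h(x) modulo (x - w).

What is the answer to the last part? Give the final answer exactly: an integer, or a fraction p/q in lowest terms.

-40

Stage 1: remainder = value at the root: -9*(27)^4 + 8*(27)^3 - 4*(27)^2 - 1*(27)^1 - 9 = (-4782969) + (157464) + (-2916) + (-27) + (-9) = -4628457; answer -4628457
Stage 2: S1 = -4628457; r = -1; cross terms: (-23*-15 - -27*-11)=48, (-27*-31 - 36*-15)=1377, (36*22 - -1*-31)=761, (-1*-11 - -23*22)=517; twice the area = |2703| = 2703; area = 2703/2; answer 2703/2
Stage 3: S2 = 2703/2; threaded value p + q = 2705; w = -10; remainder = value at the root: -1*(-10)^2 - 6*(-10)^1 = (-100) + (60) = -40; answer -40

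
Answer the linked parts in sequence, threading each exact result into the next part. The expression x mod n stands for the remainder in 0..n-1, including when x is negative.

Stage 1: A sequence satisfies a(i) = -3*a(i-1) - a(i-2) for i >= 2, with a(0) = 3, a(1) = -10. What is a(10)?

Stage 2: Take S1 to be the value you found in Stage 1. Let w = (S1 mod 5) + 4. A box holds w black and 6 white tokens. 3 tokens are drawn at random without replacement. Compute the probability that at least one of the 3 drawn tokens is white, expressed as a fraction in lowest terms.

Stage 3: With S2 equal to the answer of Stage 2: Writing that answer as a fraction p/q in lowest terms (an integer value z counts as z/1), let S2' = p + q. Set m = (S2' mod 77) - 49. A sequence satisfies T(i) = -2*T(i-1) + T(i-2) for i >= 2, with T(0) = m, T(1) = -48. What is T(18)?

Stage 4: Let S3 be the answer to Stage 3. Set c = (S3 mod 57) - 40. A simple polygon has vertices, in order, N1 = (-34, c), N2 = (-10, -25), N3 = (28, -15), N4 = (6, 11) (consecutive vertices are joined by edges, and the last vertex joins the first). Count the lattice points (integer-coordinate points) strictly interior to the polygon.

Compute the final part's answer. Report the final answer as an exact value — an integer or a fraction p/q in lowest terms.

Stage 1: a(2) = -3*(-10) - 1*(3) = 27; iterating: a(2)=27, a(3)=-71, a(4)=186, a(5)=-487, a(6)=1275, a(7)=-3338, a(8)=8739, a(9)=-22879, a(10)=59898; answer 59898
Stage 2: S1 = 59898; w = 7; total draws C(13,3) = 286; complement C(7,3) = 35; favorable 286 - 35 = 251; P = 251/286; answer 251/286
Stage 3: S2 = 251/286; threaded value p + q = 537; m = 26; T(2) = -2*(-48) + 1*(26) = 122; iterating: T(2)=122, T(3)=-292, T(4)=706, T(5)=-1704, T(6)=4114, T(7)=-9932, T(8)=23978, T(9)=-57888, T(10)=139754, T(11)=-337396, T(12)=814546, T(13)=-1966488, T(14)=4747522, T(15)=-11461532, T(16)=27670586, T(17)=-66802704, T(18)=161275994; answer 161275994
Stage 4: S3 = 161275994; c = -17; cross terms: (-34*-25 - -10*-17)=680, (-10*-15 - 28*-25)=850, (28*11 - 6*-15)=398, (6*-17 - -34*11)=272; twice the area = |2200| = 2200; area = 1100; boundary points = 8 + 2 + 2 + 4 = 16; strictly interior points = area - boundary/2 + 1 = 1093; answer 1093

1093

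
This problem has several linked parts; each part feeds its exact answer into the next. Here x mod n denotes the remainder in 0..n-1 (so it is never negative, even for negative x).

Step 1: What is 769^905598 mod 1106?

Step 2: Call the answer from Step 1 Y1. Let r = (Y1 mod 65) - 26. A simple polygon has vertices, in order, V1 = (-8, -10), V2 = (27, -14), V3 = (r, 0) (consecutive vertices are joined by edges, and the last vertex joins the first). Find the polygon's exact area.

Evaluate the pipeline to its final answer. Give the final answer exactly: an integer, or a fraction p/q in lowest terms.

Step 1: squarings mod 1106: 769^1=769, 769^2=757, 769^4=141, 769^8=1079, 769^16=729, 769^32=561, 769^64=617, 769^128=225, 769^256=855, 769^512=1065, 769^1024=575, 769^2048=1037, 769^4096=337, 769^8192=757, 769^16384=141, 769^32768=1079, 769^65536=729, 769^131072=561, 769^262144=617, 769^524288=225; 769^905598 = 769^2 * 769^4 * 769^8 * 769^16 * 769^32 * 769^64 * 769^256 * 769^4096 * 769^16384 * 769^32768 * 769^65536 * 769^262144 * 769^524288 = 1065 (mod 1106); answer 1065
Step 2: Y1 = 1065; r = -1; cross terms: (-8*-14 - 27*-10)=382, (27*0 - -1*-14)=-14, (-1*-10 - -8*0)=10; twice the area = |378| = 378; area = 189; answer 189

189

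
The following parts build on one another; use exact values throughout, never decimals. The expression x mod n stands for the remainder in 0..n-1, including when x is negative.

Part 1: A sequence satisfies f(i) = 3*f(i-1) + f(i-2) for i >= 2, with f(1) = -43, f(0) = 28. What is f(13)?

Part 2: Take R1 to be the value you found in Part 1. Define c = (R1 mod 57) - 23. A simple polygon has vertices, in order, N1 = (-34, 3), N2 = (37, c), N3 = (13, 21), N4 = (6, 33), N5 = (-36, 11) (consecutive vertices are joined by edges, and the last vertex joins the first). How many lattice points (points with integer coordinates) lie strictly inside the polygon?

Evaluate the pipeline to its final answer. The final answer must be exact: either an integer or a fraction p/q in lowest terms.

1301

Part 1: f(2) = 3*(-43) + 1*(28) = -101; iterating: f(2)=-101, f(3)=-346, f(4)=-1139, f(5)=-3763, f(6)=-12428, f(7)=-41047, f(8)=-135569, f(9)=-447754, f(10)=-1478831, f(11)=-4884247, f(12)=-16131572, f(13)=-53278963; answer -53278963
Part 2: R1 = -53278963; c = -3; cross terms: (-34*-3 - 37*3)=-9, (37*21 - 13*-3)=816, (13*33 - 6*21)=303, (6*11 - -36*33)=1254, (-36*3 - -34*11)=266; twice the area = |2630| = 2630; area = 1315; boundary points = 1 + 24 + 1 + 2 + 2 = 30; strictly interior points = area - boundary/2 + 1 = 1301; answer 1301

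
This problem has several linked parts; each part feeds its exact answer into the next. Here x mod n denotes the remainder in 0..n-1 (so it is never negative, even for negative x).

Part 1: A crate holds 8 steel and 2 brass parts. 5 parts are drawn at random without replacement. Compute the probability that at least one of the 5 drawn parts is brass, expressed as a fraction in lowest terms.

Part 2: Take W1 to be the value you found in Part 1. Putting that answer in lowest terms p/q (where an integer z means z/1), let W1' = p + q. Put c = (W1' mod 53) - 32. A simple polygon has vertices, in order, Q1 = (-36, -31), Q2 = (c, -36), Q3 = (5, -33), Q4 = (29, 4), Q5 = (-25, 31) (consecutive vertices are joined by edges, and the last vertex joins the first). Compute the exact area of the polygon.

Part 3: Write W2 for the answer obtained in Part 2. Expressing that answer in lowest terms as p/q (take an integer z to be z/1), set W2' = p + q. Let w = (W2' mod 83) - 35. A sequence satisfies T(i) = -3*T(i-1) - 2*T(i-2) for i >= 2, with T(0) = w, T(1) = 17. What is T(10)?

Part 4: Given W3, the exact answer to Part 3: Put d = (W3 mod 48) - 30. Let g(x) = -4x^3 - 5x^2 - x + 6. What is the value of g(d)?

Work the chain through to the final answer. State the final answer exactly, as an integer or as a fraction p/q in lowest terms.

Part 1: total draws C(10,5) = 252; complement C(8,5) = 56; favorable 252 - 56 = 196; P = 7/9; answer 7/9
Part 2: W1 = 7/9; threaded value p + q = 16; c = -16; cross terms: (-36*-36 - -16*-31)=800, (-16*-33 - 5*-36)=708, (5*4 - 29*-33)=977, (29*31 - -25*4)=999, (-25*-31 - -36*31)=1891; twice the area = |5375| = 5375; area = 5375/2; answer 5375/2
Part 3: W2 = 5375/2; threaded value p + q = 5377; w = 30; T(2) = -3*(17) - 2*(30) = -111; iterating: T(2)=-111, T(3)=299, T(4)=-675, T(5)=1427, T(6)=-2931, T(7)=5939, T(8)=-11955, T(9)=23987, T(10)=-48051; answer -48051
Part 4: W3 = -48051; d = 15; -4*(15)^3 - 5*(15)^2 - 1*(15)^1 + 6 = (-13500) + (-1125) + (-15) + (6) = -14634; answer -14634

-14634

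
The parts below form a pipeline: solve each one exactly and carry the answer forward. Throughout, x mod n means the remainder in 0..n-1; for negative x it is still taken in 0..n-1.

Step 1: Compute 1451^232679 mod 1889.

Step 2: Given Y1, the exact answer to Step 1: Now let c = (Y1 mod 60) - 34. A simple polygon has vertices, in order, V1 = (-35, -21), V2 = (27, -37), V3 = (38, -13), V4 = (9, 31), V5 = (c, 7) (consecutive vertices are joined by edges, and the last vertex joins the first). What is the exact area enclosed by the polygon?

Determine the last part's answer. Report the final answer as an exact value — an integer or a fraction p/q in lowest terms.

Step 1: squarings mod 1889: 1451^1=1451, 1451^2=1055, 1451^4=404, 1451^8=762, 1451^16=721, 1451^32=366, 1451^64=1726, 1451^128=123, 1451^256=17, 1451^512=289, 1451^1024=405, 1451^2048=1571, 1451^4096=1007, 1451^8192=1545, 1451^16384=1218, 1451^32768=659, 1451^65536=1700, 1451^131072=1719; 1451^232679 = 1451^1 * 1451^2 * 1451^4 * 1451^32 * 1451^64 * 1451^128 * 1451^1024 * 1451^2048 * 1451^32768 * 1451^65536 * 1451^131072 = 1078 (mod 1889); answer 1078
Step 2: Y1 = 1078; c = 24; cross terms: (-35*-37 - 27*-21)=1862, (27*-13 - 38*-37)=1055, (38*31 - 9*-13)=1295, (9*7 - 24*31)=-681, (24*-21 - -35*7)=-259; twice the area = |3272| = 3272; area = 1636; answer 1636

1636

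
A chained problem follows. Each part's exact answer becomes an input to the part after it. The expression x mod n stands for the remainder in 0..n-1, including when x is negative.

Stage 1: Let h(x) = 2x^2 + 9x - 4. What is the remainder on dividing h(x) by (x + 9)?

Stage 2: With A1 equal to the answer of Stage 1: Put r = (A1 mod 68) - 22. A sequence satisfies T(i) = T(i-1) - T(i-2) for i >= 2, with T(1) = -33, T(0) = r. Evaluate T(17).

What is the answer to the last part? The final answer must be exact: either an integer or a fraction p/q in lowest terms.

20

Stage 1: remainder = value at the root: 2*(-9)^2 + 9*(-9)^1 - 4 = (162) + (-81) + (-4) = 77; answer 77
Stage 2: A1 = 77; r = -13; T(2) = 1*(-33) - 1*(-13) = -20; iterating: T(2)=-20, T(3)=13, T(4)=33, T(5)=20, T(6)=-13, T(7)=-33, T(8)=-20, T(9)=13, T(10)=33, T(11)=20, T(12)=-13, T(13)=-33, T(14)=-20, T(15)=13, T(16)=33, T(17)=20; answer 20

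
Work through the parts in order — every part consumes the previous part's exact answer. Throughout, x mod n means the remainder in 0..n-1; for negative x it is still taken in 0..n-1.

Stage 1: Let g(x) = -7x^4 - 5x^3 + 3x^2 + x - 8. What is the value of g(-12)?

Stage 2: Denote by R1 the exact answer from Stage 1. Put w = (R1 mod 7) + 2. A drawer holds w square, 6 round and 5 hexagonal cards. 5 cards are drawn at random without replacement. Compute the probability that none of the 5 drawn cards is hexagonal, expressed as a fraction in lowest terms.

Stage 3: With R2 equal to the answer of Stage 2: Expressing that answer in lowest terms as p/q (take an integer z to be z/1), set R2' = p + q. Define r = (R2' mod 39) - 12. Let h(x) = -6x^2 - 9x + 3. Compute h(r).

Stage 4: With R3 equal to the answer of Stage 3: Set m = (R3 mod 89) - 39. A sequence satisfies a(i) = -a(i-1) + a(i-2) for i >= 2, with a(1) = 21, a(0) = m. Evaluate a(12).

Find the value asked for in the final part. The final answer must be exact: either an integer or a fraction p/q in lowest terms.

-6139

Stage 1: -7*(-12)^4 - 5*(-12)^3 + 3*(-12)^2 + 1*(-12)^1 - 8 = (-145152) + (8640) + (432) + (-12) + (-8) = -136100; answer -136100
Stage 2: R1 = -136100; w = 3; total draws C(14,5) = 2002; favorable C(9,5) = 126; P = 9/143; answer 9/143
Stage 3: R2 = 9/143; threaded value p + q = 152; r = 23; -6*(23)^2 - 9*(23)^1 + 3 = (-3174) + (-207) + (3) = -3378; answer -3378
Stage 4: R3 = -3378; m = -35; a(2) = -1*(21) + 1*(-35) = -56; iterating: a(2)=-56, a(3)=77, a(4)=-133, a(5)=210, a(6)=-343, a(7)=553, a(8)=-896, a(9)=1449, a(10)=-2345, a(11)=3794, a(12)=-6139; answer -6139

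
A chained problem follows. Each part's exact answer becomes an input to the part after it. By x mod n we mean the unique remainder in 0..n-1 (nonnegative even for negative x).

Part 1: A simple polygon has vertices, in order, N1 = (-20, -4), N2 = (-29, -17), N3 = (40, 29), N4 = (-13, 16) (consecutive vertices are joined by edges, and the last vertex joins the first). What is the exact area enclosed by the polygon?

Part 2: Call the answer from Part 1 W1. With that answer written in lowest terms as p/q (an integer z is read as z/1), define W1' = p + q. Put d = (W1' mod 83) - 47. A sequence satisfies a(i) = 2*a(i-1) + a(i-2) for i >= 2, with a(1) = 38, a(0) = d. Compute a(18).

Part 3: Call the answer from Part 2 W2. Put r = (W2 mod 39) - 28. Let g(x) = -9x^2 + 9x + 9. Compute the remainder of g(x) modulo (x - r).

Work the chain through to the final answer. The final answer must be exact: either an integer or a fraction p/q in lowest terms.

-261

Part 1: cross terms: (-20*-17 - -29*-4)=224, (-29*29 - 40*-17)=-161, (40*16 - -13*29)=1017, (-13*-4 - -20*16)=372; twice the area = |1452| = 1452; area = 726; answer 726
Part 2: W1 = 726; threaded value p + q = 727; d = 16; a(2) = 2*(38) + 1*(16) = 92; iterating: a(2)=92, a(3)=222, a(4)=536, a(5)=1294, a(6)=3124, a(7)=7542, a(8)=18208, a(9)=43958, a(10)=106124, a(11)=256206, a(12)=618536, a(13)=1493278, a(14)=3605092, a(15)=8703462, a(16)=21012016, a(17)=50727494, a(18)=122467004; answer 122467004
Part 3: W2 = 122467004; r = -5; remainder = value at the root: -9*(-5)^2 + 9*(-5)^1 + 9 = (-225) + (-45) + (9) = -261; answer -261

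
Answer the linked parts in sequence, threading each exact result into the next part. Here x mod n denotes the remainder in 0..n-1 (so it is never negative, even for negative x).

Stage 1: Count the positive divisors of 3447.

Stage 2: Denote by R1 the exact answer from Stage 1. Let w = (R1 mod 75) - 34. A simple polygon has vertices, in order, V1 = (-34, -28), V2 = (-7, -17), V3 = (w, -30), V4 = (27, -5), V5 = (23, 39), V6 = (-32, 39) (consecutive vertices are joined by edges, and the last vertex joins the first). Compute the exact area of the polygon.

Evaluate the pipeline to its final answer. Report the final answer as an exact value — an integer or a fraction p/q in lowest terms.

6601/2

Stage 1: 3447 = 3^2 * 383; number of divisors = (2+1) * (1+1) = 6; answer 6
Stage 2: R1 = 6; w = -28; cross terms: (-34*-17 - -7*-28)=382, (-7*-30 - -28*-17)=-266, (-28*-5 - 27*-30)=950, (27*39 - 23*-5)=1168, (23*39 - -32*39)=2145, (-32*-28 - -34*39)=2222; twice the area = |6601| = 6601; area = 6601/2; answer 6601/2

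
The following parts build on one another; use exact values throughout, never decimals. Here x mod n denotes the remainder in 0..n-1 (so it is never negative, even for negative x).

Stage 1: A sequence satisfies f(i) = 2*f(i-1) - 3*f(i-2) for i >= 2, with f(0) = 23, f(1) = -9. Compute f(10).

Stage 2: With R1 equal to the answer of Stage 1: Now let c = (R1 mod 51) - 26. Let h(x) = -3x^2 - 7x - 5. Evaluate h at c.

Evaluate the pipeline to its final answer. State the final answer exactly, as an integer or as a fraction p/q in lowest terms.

Stage 1: f(2) = 2*(-9) - 3*(23) = -87; iterating: f(2)=-87, f(3)=-147, f(4)=-33, f(5)=375, f(6)=849, f(7)=573, f(8)=-1401, f(9)=-4521, f(10)=-4839; answer -4839
Stage 2: R1 = -4839; c = -20; -3*(-20)^2 - 7*(-20)^1 - 5 = (-1200) + (140) + (-5) = -1065; answer -1065

-1065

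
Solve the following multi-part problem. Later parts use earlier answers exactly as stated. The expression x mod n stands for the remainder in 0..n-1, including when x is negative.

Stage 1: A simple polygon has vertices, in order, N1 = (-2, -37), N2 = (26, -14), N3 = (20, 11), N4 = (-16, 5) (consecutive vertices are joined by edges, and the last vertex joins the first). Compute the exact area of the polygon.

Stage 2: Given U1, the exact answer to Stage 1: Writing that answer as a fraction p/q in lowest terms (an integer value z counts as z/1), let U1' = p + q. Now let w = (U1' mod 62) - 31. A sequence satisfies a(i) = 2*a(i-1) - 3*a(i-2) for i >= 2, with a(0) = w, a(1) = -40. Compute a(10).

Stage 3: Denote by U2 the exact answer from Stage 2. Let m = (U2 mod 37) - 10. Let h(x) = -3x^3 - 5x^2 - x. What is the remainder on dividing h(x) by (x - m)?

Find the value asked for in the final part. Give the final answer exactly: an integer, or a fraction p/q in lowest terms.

-2601

Stage 1: cross terms: (-2*-14 - 26*-37)=990, (26*11 - 20*-14)=566, (20*5 - -16*11)=276, (-16*-37 - -2*5)=602; twice the area = |2434| = 2434; area = 1217; answer 1217
Stage 2: U1 = 1217; threaded value p + q = 1218; w = 9; a(2) = 2*(-40) - 3*(9) = -107; iterating: a(2)=-107, a(3)=-94, a(4)=133, a(5)=548, a(6)=697, a(7)=-250, a(8)=-2591, a(9)=-4432, a(10)=-1091; answer -1091
Stage 3: U2 = -1091; m = 9; remainder = value at the root: -3*(9)^3 - 5*(9)^2 - 1*(9)^1 = (-2187) + (-405) + (-9) = -2601; answer -2601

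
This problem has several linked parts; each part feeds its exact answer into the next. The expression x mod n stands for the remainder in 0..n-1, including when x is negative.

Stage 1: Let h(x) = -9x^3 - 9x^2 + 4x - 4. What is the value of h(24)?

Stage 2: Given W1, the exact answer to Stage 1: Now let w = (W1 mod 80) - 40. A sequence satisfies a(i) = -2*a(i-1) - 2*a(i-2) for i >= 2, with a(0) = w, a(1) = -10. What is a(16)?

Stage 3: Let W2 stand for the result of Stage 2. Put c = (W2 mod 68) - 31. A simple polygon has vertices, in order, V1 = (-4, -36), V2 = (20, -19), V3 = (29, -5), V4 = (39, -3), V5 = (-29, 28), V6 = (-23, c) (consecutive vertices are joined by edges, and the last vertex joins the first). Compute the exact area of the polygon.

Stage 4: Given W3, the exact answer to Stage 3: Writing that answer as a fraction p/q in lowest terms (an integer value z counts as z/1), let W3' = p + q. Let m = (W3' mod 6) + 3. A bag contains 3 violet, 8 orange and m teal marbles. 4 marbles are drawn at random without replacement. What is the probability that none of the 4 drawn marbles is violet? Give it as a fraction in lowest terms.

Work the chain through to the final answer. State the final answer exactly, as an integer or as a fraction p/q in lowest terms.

143/340

Stage 1: -9*(24)^3 - 9*(24)^2 + 4*(24)^1 - 4 = (-124416) + (-5184) + (96) + (-4) = -129508; answer -129508
Stage 2: W1 = -129508; w = -28; a(2) = -2*(-10) - 2*(-28) = 76; iterating: a(2)=76, a(3)=-132, a(4)=112, a(5)=40, a(6)=-304, a(7)=528, a(8)=-448, a(9)=-160, a(10)=1216, a(11)=-2112, a(12)=1792, a(13)=640, a(14)=-4864, a(15)=8448, a(16)=-7168; answer -7168
Stage 3: W2 = -7168; c = 9; cross terms: (-4*-19 - 20*-36)=796, (20*-5 - 29*-19)=451, (29*-3 - 39*-5)=108, (39*28 - -29*-3)=1005, (-29*9 - -23*28)=383, (-23*-36 - -4*9)=864; twice the area = |3607| = 3607; area = 3607/2; answer 3607/2
Stage 4: W3 = 3607/2; threaded value p + q = 3609; m = 6; total draws C(17,4) = 2380; favorable C(14,4) = 1001; P = 143/340; answer 143/340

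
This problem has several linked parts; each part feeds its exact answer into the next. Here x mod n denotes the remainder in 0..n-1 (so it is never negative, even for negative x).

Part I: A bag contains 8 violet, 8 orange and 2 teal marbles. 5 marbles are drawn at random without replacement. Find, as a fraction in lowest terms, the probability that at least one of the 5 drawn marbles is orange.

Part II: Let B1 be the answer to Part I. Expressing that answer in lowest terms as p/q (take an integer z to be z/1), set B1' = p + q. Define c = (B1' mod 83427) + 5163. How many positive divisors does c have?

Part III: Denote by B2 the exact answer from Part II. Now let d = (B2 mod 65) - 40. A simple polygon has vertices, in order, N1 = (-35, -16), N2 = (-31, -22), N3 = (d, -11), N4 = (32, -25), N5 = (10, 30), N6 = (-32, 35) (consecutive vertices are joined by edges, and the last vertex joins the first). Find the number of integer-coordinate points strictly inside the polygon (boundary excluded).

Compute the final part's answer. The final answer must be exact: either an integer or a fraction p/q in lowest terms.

2651

Part I: total draws C(18,5) = 8568; complement C(10,5) = 252; favorable 8568 - 252 = 8316; P = 33/34; answer 33/34
Part II: B1 = 33/34; threaded value p + q = 67; c = 5230; 5230 = 2 * 5 * 523; number of divisors = (1+1) * (1+1) * (1+1) = 8; answer 8
Part III: B2 = 8; d = -32; cross terms: (-35*-22 - -31*-16)=274, (-31*-11 - -32*-22)=-363, (-32*-25 - 32*-11)=1152, (32*30 - 10*-25)=1210, (10*35 - -32*30)=1310, (-32*-16 - -35*35)=1737; twice the area = |5320| = 5320; area = 2660; boundary points = 2 + 1 + 2 + 11 + 1 + 3 = 20; strictly interior points = area - boundary/2 + 1 = 2651; answer 2651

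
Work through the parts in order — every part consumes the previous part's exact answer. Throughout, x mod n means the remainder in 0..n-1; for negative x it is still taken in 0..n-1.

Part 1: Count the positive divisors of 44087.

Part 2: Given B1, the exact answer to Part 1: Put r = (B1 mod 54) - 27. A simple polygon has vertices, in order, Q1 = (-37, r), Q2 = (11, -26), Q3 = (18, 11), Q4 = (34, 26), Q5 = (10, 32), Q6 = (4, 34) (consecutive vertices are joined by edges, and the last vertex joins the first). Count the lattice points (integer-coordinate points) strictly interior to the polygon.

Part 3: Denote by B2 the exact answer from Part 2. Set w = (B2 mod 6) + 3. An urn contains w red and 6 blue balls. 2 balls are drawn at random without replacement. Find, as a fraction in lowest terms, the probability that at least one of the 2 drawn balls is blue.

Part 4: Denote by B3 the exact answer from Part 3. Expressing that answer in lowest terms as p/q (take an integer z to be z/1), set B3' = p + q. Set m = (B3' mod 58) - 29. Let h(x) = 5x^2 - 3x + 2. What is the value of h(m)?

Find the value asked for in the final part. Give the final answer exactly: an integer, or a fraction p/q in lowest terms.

Part 1: 44087 is prime, so its only divisors are 1 and 44087; count = 2; answer 2
Part 2: B1 = 2; r = -25; cross terms: (-37*-26 - 11*-25)=1237, (11*11 - 18*-26)=589, (18*26 - 34*11)=94, (34*32 - 10*26)=828, (10*34 - 4*32)=212, (4*-25 - -37*34)=1158; twice the area = |4118| = 4118; area = 2059; boundary points = 1 + 1 + 1 + 6 + 2 + 1 = 12; strictly interior points = area - boundary/2 + 1 = 2054; answer 2054
Part 3: B2 = 2054; w = 5; total draws C(11,2) = 55; complement C(5,2) = 10; favorable 55 - 10 = 45; P = 9/11; answer 9/11
Part 4: B3 = 9/11; threaded value p + q = 20; m = -9; 5*(-9)^2 - 3*(-9)^1 + 2 = (405) + (27) + (2) = 434; answer 434

434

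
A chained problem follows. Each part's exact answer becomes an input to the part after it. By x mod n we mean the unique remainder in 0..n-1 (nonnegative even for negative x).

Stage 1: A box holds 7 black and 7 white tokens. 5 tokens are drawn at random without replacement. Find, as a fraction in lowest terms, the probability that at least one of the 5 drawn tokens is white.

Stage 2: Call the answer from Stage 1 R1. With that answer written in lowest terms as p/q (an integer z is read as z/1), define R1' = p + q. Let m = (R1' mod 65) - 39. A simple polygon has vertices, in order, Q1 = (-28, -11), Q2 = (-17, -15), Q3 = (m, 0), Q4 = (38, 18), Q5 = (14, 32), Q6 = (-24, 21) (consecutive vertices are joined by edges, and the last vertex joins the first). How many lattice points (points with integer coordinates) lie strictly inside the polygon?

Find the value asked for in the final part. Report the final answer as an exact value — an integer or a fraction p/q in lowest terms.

1715

Stage 1: total draws C(14,5) = 2002; complement C(7,5) = 21; favorable 2002 - 21 = 1981; P = 283/286; answer 283/286
Stage 2: R1 = 283/286; threaded value p + q = 569; m = 10; cross terms: (-28*-15 - -17*-11)=233, (-17*0 - 10*-15)=150, (10*18 - 38*0)=180, (38*32 - 14*18)=964, (14*21 - -24*32)=1062, (-24*-11 - -28*21)=852; twice the area = |3441| = 3441; area = 3441/2; boundary points = 1 + 3 + 2 + 2 + 1 + 4 = 13; strictly interior points = area - boundary/2 + 1 = 1715; answer 1715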